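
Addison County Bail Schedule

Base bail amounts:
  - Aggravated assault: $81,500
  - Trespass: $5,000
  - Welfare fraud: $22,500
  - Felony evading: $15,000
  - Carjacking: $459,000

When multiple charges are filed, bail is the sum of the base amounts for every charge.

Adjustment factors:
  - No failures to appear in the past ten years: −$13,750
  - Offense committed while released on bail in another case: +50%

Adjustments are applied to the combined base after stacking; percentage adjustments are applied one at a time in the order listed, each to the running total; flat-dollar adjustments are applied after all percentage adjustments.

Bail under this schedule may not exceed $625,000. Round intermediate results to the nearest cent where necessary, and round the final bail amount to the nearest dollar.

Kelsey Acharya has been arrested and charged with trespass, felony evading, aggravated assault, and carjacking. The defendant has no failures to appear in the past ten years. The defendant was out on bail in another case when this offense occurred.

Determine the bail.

Base amounts from the schedule: trespass $5,000; felony evading $15,000; aggravated assault $81,500; carjacking $459,000.
Stacking rule: sum of all bases. $5,000 + $15,000 + $81,500 + $459,000 = $560,500.
Offense committed while released on bail in another case (+50%): $560,500 × 1.5 = $840,750.
No failures to appear in the past ten years (−$13,750 flat): $840,750 − $13,750 = $827,000.
Result $827,000 exceeds the maximum of $625,000; bail is capped at $625,000.

$625,000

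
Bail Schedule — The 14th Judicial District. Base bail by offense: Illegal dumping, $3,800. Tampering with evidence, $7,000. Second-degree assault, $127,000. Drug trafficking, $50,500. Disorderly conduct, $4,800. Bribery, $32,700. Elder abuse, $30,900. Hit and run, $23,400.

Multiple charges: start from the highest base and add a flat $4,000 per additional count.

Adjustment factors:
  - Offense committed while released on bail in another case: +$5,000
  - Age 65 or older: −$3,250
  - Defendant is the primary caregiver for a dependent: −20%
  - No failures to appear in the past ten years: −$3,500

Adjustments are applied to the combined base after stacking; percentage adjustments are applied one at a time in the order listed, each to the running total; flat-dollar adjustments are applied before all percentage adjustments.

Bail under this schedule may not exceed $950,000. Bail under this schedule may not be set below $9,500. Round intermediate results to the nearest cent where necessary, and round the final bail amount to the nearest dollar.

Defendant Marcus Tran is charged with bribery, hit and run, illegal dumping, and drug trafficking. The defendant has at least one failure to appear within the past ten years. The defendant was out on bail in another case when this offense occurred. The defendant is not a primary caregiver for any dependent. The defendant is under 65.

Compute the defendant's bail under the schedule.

$67,500

Base amounts from the schedule: bribery $32,700; hit and run $23,400; illegal dumping $3,800; drug trafficking $50,500.
Stacking rule: highest base plus $4,000 per additional charge. Highest is drug trafficking at $50,500; 3 additional charges → +$12,000. Combined base = $62,500.
Offense committed while released on bail in another case (+$5,000 flat): $62,500 + $5,000 = $67,500.
$67,500 is within the $950,000 maximum.
$67,500 is at or above the $9,500 minimum.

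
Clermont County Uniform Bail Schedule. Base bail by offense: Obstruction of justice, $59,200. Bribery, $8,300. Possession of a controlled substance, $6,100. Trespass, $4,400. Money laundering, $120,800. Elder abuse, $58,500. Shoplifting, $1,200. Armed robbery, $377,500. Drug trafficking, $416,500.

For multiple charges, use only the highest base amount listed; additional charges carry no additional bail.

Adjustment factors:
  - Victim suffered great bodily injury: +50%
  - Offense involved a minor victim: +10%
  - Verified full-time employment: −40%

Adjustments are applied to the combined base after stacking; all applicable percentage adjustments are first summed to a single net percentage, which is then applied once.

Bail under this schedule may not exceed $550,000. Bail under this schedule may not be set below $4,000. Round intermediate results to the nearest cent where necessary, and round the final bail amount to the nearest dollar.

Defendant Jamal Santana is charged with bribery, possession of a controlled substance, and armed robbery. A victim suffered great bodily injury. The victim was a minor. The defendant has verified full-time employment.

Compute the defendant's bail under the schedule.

Base amounts from the schedule: bribery $8,300; possession of a controlled substance $6,100; armed robbery $377,500.
Stacking rule: use the highest base only. Highest is armed robbery at $377,500. Combined base = $377,500.
Net percentage adjustment: +50% +10% −40% = +20%. $377,500 × 1.2 = $453,000.
$453,000 is within the $550,000 maximum.
$453,000 is at or above the $4,000 minimum.

$453,000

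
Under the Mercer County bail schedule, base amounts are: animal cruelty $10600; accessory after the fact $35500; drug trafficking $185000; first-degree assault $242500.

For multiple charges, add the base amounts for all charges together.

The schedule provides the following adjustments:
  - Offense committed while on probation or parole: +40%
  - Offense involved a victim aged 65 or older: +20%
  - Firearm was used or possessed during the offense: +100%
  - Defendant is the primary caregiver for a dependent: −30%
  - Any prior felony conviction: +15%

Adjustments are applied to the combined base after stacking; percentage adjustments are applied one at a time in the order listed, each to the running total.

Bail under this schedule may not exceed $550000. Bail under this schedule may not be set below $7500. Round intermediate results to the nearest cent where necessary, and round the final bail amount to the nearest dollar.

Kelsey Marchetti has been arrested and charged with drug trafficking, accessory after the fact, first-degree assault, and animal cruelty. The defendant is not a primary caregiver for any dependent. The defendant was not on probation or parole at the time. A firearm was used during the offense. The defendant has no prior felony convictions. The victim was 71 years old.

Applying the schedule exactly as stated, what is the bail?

Base amounts from the schedule: drug trafficking $185000; accessory after the fact $35500; first-degree assault $242500; animal cruelty $10600.
Stacking rule: sum of all bases. $185000 + $35500 + $242500 + $10600 = $473600.
Offense involved a victim aged 65 or older (+20%): $473600 × 1.2 = $568320.
Firearm was used or possessed during the offense (+100%): $568320 × 2 = $1136640.
Result $1136640 exceeds the maximum of $550000; bail is capped at $550000.
$550000 is at or above the $7500 minimum.

$550000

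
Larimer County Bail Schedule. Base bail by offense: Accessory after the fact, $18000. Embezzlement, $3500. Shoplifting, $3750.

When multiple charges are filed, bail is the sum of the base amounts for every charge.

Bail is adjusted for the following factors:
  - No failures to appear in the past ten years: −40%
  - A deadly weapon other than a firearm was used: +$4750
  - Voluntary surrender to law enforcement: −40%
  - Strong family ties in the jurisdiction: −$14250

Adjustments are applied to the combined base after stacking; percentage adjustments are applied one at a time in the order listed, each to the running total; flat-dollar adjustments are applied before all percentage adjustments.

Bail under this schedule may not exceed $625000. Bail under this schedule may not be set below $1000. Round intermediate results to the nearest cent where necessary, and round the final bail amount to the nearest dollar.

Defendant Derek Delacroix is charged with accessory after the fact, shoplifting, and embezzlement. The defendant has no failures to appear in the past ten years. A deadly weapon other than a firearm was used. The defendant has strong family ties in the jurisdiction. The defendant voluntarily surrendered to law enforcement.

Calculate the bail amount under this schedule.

$5670

Base amounts from the schedule: accessory after the fact $18000; shoplifting $3750; embezzlement $3500.
Stacking rule: sum of all bases. $18000 + $3750 + $3500 = $25250.
A deadly weapon other than a firearm was used (+$4750 flat): $25250 + $4750 = $30000.
Strong family ties in the jurisdiction (−$14250 flat): $30000 − $14250 = $15750.
No failures to appear in the past ten years (−40%): $15750 × 0.6 = $9450.
Voluntary surrender to law enforcement (−40%): $9450 × 0.6 = $5670.
$5670 is within the $625000 maximum.
$5670 is at or above the $1000 minimum.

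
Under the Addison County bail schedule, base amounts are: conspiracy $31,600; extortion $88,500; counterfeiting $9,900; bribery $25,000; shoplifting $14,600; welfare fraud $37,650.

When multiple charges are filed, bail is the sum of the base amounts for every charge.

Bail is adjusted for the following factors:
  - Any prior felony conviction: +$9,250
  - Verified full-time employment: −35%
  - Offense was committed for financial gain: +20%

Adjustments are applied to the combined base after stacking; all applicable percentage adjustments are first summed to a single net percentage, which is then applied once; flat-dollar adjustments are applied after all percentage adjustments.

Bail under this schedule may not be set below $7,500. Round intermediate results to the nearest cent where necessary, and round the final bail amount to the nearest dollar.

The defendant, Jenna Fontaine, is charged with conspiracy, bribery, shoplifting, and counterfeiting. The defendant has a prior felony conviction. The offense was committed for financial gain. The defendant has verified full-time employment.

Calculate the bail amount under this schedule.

$78,185

Base amounts from the schedule: conspiracy $31,600; bribery $25,000; shoplifting $14,600; counterfeiting $9,900.
Stacking rule: sum of all bases. $31,600 + $25,000 + $14,600 + $9,900 = $81,100.
Net percentage adjustment: −35% +20% = −15%. $81,100 × 0.85 = $68,935.
Any prior felony conviction (+$9,250 flat): $68,935 + $9,250 = $78,185.
$78,185 is at or above the $7,500 minimum.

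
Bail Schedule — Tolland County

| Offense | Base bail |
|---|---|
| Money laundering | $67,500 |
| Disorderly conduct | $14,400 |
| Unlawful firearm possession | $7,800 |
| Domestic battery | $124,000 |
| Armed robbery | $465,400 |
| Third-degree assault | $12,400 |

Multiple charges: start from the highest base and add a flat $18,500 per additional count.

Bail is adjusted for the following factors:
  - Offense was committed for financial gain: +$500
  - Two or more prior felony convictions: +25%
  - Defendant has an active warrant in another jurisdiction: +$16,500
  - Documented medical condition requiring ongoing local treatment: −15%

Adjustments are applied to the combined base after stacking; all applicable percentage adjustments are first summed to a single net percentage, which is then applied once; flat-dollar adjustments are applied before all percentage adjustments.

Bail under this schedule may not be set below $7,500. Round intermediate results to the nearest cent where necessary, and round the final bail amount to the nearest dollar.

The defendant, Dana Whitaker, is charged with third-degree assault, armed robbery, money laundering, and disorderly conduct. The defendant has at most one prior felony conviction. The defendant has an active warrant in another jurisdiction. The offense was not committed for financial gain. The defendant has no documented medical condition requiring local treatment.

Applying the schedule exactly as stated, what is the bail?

Base amounts from the schedule: third-degree assault $12,400; armed robbery $465,400; money laundering $67,500; disorderly conduct $14,400.
Stacking rule: highest base plus $18,500 per additional charge. Highest is armed robbery at $465,400; 3 additional charges → +$55,500. Combined base = $520,900.
Defendant has an active warrant in another jurisdiction (+$16,500 flat): $520,900 + $16,500 = $537,400.
$537,400 is at or above the $7,500 minimum.

$537,400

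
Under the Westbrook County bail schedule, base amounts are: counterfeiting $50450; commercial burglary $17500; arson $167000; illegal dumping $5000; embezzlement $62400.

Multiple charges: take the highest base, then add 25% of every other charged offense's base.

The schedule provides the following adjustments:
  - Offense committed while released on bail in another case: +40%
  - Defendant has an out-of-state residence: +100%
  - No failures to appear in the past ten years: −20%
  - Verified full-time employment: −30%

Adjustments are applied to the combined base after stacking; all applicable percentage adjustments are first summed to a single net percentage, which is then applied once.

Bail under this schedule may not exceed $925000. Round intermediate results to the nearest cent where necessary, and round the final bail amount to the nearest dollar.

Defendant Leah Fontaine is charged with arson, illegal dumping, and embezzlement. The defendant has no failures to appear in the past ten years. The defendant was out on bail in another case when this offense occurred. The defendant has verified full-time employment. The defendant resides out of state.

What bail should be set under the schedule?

$349315

Base amounts from the schedule: arson $167000; illegal dumping $5000; embezzlement $62400.
Stacking rule: highest base plus 25% of each additional charge. Highest is arson at $167000. Additional: $5000 × 25% = $1250; $62400 × 25% = $15600. Combined base = $167000 + $16850 = $183850.
Net percentage adjustment: +40% +100% −20% −30% = +90%. $183850 × 1.9 = $349315.
$349315 is within the $925000 maximum.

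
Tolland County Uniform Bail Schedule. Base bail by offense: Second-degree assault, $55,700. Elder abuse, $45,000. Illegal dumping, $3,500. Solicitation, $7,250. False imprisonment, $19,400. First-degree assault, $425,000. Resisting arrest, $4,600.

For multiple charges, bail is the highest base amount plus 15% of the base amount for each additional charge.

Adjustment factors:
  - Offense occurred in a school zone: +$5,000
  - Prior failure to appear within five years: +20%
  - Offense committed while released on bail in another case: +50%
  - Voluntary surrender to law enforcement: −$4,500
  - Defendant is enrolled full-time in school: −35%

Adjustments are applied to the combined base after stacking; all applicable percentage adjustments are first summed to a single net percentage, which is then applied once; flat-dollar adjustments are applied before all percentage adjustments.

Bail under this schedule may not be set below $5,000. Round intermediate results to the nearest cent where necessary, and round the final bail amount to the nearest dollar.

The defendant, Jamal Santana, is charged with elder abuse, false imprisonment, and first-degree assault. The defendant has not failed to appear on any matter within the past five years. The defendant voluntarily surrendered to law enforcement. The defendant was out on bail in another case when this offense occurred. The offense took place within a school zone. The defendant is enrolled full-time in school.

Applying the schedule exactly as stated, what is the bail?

$500,434

Base amounts from the schedule: elder abuse $45,000; false imprisonment $19,400; first-degree assault $425,000.
Stacking rule: highest base plus 15% of each additional charge. Highest is first-degree assault at $425,000. Additional: $45,000 × 15% = $6,750; $19,400 × 15% = $2,910. Combined base = $425,000 + $9,660 = $434,660.
Offense occurred in a school zone (+$5,000 flat): $434,660 + $5,000 = $439,660.
Voluntary surrender to law enforcement (−$4,500 flat): $439,660 − $4,500 = $435,160.
Net percentage adjustment: +50% −35% = +15%. $435,160 × 1.15 = $500,434.
$500,434 is at or above the $5,000 minimum.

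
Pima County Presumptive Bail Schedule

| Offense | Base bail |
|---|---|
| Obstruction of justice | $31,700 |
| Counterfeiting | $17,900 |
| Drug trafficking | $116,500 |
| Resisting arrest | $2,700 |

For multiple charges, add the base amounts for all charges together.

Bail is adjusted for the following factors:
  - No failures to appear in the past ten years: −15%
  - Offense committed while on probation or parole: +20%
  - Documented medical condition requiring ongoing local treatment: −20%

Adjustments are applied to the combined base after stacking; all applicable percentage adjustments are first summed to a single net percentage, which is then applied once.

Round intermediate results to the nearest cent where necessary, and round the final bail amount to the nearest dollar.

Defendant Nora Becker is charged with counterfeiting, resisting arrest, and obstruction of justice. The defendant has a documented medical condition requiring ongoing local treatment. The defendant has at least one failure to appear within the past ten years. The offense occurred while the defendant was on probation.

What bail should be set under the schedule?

Base amounts from the schedule: counterfeiting $17,900; resisting arrest $2,700; obstruction of justice $31,700.
Stacking rule: sum of all bases. $17,900 + $2,700 + $31,700 = $52,300.
Net percentage adjustment: +20% −20% = +0%. $52,300 × 1 = $52,300.

$52,300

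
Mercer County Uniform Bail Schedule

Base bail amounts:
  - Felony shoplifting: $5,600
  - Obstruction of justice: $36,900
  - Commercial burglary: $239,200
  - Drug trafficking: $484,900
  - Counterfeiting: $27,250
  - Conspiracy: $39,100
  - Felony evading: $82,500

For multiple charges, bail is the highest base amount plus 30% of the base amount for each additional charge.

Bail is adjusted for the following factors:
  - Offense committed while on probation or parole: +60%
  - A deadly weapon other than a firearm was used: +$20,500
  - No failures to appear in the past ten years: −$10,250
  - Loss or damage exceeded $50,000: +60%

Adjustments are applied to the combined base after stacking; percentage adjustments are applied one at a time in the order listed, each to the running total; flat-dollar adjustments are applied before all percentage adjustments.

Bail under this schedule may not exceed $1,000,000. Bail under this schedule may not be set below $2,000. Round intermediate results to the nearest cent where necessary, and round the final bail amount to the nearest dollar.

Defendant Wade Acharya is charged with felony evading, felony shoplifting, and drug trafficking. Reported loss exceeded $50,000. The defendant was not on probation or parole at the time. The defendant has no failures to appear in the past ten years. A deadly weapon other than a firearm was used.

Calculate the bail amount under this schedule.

Base amounts from the schedule: felony evading $82,500; felony shoplifting $5,600; drug trafficking $484,900.
Stacking rule: highest base plus 30% of each additional charge. Highest is drug trafficking at $484,900. Additional: $82,500 × 30% = $24,750; $5,600 × 30% = $1,680. Combined base = $484,900 + $26,430 = $511,330.
A deadly weapon other than a firearm was used (+$20,500 flat): $511,330 + $20,500 = $531,830.
No failures to appear in the past ten years (−$10,250 flat): $531,830 − $10,250 = $521,580.
Loss or damage exceeded $50,000 (+60%): $521,580 × 1.6 = $834,528.
$834,528 is within the $1,000,000 maximum.
$834,528 is at or above the $2,000 minimum.

$834,528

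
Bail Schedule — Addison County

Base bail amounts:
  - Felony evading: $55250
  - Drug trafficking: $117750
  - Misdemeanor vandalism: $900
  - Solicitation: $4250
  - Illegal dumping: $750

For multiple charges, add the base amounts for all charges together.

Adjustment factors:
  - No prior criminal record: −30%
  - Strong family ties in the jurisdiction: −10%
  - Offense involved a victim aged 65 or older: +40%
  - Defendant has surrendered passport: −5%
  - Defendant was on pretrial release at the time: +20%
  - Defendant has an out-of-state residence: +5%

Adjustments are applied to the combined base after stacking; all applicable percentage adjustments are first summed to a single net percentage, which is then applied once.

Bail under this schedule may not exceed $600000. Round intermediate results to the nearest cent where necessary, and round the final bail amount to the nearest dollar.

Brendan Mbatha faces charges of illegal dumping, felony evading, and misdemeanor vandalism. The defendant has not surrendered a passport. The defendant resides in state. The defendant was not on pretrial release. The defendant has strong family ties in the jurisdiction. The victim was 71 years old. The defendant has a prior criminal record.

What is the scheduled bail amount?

$73970

Base amounts from the schedule: illegal dumping $750; felony evading $55250; misdemeanor vandalism $900.
Stacking rule: sum of all bases. $750 + $55250 + $900 = $56900.
Net percentage adjustment: −10% +40% = +30%. $56900 × 1.3 = $73970.
$73970 is within the $600000 maximum.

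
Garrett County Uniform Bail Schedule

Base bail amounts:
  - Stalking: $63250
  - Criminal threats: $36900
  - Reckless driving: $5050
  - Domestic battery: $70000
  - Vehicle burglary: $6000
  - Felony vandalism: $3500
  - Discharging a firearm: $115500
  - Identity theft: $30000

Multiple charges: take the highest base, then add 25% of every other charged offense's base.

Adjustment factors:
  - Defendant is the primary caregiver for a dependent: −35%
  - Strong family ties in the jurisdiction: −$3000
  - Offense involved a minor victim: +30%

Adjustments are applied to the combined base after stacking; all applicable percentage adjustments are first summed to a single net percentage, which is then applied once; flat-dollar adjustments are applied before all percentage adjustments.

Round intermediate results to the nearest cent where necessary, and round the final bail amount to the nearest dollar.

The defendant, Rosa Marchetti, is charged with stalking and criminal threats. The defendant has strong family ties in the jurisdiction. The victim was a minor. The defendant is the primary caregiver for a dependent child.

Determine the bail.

$66001

Base amounts from the schedule: stalking $63250; criminal threats $36900.
Stacking rule: highest base plus 25% of each additional charge. Highest is stalking at $63250. Additional: $36900 × 25% = $9225. Combined base = $63250 + $9225 = $72475.
Strong family ties in the jurisdiction (−$3000 flat): $72475 − $3000 = $69475.
Net percentage adjustment: −35% +30% = −5%. $69475 × 0.95 = $66001.25.
Rounded to the nearest dollar: $66001.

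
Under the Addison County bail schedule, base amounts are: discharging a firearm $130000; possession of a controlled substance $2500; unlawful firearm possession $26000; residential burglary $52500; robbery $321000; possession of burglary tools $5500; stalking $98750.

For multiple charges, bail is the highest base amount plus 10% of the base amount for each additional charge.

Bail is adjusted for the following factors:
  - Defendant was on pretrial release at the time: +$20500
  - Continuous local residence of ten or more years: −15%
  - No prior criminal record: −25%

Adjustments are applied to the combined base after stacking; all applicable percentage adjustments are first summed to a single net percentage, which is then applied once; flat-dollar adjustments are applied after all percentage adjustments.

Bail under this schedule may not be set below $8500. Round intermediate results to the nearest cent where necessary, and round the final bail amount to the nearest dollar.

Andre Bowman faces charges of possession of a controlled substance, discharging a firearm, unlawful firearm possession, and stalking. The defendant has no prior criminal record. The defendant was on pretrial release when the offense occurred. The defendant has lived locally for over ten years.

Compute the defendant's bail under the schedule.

Base amounts from the schedule: possession of a controlled substance $2500; discharging a firearm $130000; unlawful firearm possession $26000; stalking $98750.
Stacking rule: highest base plus 10% of each additional charge. Highest is discharging a firearm at $130000. Additional: $2500 × 10% = $250; $26000 × 10% = $2600; $98750 × 10% = $9875. Combined base = $130000 + $12725 = $142725.
Net percentage adjustment: −15% −25% = −40%. $142725 × 0.6 = $85635.
Defendant was on pretrial release at the time (+$20500 flat): $85635 + $20500 = $106135.
$106135 is at or above the $8500 minimum.

$106135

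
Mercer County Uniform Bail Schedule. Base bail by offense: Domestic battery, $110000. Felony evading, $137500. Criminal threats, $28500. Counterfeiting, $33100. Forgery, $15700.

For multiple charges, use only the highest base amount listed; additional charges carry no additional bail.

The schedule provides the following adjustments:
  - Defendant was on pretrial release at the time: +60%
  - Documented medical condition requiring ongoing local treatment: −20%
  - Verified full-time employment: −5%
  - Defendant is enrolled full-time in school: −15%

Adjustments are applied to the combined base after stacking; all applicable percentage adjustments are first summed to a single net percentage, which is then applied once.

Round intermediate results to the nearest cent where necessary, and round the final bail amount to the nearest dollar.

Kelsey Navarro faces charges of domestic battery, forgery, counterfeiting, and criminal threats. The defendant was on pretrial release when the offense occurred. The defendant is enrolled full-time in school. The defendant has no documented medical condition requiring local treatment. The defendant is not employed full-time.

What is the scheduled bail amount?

Base amounts from the schedule: domestic battery $110000; forgery $15700; counterfeiting $33100; criminal threats $28500.
Stacking rule: use the highest base only. Highest is domestic battery at $110000. Combined base = $110000.
Net percentage adjustment: +60% −15% = +45%. $110000 × 1.45 = $159500.

$159500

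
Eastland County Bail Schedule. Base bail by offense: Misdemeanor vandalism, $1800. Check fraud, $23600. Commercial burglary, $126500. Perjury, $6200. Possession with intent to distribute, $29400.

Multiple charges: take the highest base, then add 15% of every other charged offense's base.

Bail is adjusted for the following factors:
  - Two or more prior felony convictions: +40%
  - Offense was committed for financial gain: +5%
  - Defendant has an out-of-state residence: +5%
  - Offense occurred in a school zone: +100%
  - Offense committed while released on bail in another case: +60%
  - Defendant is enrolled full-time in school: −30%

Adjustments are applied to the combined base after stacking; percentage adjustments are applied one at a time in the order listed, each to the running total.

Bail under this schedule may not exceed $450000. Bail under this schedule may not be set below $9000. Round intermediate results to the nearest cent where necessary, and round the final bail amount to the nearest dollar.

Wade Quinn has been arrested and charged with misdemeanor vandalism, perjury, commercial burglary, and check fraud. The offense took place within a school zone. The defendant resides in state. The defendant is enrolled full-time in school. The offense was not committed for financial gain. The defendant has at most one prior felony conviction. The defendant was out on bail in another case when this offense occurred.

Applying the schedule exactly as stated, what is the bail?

Base amounts from the schedule: misdemeanor vandalism $1800; perjury $6200; commercial burglary $126500; check fraud $23600.
Stacking rule: highest base plus 15% of each additional charge. Highest is commercial burglary at $126500. Additional: $1800 × 15% = $270; $6200 × 15% = $930; $23600 × 15% = $3540. Combined base = $126500 + $4740 = $131240.
Offense occurred in a school zone (+100%): $131240 × 2 = $262480.
Offense committed while released on bail in another case (+60%): $262480 × 1.6 = $419968.
Defendant is enrolled full-time in school (−30%): $419968 × 0.7 = $293977.60.
$293977.60 is within the $450000 maximum.
$293977.60 is at or above the $9000 minimum.
Rounded to the nearest dollar: $293978.

$293978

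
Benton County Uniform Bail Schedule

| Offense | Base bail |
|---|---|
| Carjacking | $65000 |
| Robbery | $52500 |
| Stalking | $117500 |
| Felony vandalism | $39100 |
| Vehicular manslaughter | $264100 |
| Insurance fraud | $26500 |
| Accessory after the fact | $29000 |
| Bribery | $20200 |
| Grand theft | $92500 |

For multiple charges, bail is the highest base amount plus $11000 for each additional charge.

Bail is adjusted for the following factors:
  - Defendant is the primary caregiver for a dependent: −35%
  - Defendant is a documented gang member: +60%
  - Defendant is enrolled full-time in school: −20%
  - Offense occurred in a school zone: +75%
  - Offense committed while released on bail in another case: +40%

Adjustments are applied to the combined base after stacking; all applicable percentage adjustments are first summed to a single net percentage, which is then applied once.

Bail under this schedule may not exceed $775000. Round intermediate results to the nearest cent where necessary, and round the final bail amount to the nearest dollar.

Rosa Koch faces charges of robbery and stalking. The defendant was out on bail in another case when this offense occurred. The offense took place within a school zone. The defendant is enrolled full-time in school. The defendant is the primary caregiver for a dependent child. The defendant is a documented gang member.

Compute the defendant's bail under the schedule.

$282700

Base amounts from the schedule: robbery $52500; stalking $117500.
Stacking rule: highest base plus $11000 per additional charge. Highest is stalking at $117500; 1 additional charge → +$11000. Combined base = $128500.
Net percentage adjustment: −35% +60% −20% +75% +40% = +120%. $128500 × 2.2 = $282700.
$282700 is within the $775000 maximum.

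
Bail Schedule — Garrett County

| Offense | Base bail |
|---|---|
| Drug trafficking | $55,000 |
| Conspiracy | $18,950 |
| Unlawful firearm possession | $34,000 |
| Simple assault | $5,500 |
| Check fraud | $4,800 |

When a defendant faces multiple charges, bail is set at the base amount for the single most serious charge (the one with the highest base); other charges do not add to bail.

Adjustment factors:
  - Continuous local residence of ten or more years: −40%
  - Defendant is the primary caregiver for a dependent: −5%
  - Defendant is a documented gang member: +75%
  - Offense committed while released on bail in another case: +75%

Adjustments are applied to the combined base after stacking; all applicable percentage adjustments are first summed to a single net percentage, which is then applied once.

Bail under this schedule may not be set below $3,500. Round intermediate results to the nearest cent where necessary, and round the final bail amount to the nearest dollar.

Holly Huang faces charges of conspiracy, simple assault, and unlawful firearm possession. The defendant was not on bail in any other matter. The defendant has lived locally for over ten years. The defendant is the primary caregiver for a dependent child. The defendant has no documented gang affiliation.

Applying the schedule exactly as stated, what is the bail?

Base amounts from the schedule: conspiracy $18,950; simple assault $5,500; unlawful firearm possession $34,000.
Stacking rule: use the highest base only. Highest is unlawful firearm possession at $34,000. Combined base = $34,000.
Net percentage adjustment: −40% −5% = −45%. $34,000 × 0.55 = $18,700.
$18,700 is at or above the $3,500 minimum.

$18,700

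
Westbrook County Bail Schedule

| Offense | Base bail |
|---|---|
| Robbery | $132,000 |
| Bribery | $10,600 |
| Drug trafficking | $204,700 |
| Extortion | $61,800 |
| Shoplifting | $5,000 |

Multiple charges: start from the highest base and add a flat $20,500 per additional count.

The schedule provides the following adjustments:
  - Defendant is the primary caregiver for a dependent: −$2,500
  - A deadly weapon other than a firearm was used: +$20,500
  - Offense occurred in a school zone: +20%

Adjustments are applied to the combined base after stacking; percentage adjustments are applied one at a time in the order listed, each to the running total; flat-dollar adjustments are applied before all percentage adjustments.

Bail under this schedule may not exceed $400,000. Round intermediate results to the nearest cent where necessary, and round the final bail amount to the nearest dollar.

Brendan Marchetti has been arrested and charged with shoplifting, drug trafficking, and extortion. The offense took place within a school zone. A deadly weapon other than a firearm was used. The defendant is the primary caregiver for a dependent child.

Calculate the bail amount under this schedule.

$316,440

Base amounts from the schedule: shoplifting $5,000; drug trafficking $204,700; extortion $61,800.
Stacking rule: highest base plus $20,500 per additional charge. Highest is drug trafficking at $204,700; 2 additional charges → +$41,000. Combined base = $245,700.
Defendant is the primary caregiver for a dependent (−$2,500 flat): $245,700 − $2,500 = $243,200.
A deadly weapon other than a firearm was used (+$20,500 flat): $243,200 + $20,500 = $263,700.
Offense occurred in a school zone (+20%): $263,700 × 1.2 = $316,440.
$316,440 is within the $400,000 maximum.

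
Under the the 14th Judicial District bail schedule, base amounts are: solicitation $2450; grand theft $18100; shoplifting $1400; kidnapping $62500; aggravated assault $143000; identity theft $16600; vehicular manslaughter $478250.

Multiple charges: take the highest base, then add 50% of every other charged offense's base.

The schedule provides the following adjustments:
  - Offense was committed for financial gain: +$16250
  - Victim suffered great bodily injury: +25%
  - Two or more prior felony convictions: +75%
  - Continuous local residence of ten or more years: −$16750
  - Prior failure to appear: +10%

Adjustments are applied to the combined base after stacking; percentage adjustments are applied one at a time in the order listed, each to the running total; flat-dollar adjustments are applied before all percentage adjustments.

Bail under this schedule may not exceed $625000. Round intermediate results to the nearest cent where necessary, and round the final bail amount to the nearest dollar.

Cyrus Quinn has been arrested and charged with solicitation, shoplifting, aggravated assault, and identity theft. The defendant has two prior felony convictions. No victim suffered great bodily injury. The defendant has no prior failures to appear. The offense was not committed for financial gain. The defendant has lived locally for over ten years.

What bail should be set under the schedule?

$238831

Base amounts from the schedule: solicitation $2450; shoplifting $1400; aggravated assault $143000; identity theft $16600.
Stacking rule: highest base plus 50% of each additional charge. Highest is aggravated assault at $143000. Additional: $2450 × 50% = $1225; $1400 × 50% = $700; $16600 × 50% = $8300. Combined base = $143000 + $10225 = $153225.
Continuous local residence of ten or more years (−$16750 flat): $153225 − $16750 = $136475.
Two or more prior felony convictions (+75%): $136475 × 1.75 = $238831.25.
$238831.25 is within the $625000 maximum.
Rounded to the nearest dollar: $238831.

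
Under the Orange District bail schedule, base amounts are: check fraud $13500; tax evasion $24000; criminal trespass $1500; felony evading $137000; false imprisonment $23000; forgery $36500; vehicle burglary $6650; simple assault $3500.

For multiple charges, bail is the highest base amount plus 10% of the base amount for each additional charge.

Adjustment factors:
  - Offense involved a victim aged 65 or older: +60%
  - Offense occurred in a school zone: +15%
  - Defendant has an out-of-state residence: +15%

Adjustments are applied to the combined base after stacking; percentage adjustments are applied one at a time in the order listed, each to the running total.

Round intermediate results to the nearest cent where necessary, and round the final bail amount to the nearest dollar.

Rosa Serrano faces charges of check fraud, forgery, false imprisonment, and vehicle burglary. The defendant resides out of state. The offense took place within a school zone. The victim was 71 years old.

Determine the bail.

$86365

Base amounts from the schedule: check fraud $13500; forgery $36500; false imprisonment $23000; vehicle burglary $6650.
Stacking rule: highest base plus 10% of each additional charge. Highest is forgery at $36500. Additional: $13500 × 10% = $1350; $23000 × 10% = $2300; $6650 × 10% = $665. Combined base = $36500 + $4315 = $40815.
Offense involved a victim aged 65 or older (+60%): $40815 × 1.6 = $65304.
Offense occurred in a school zone (+15%): $65304 × 1.15 = $75099.60.
Defendant has an out-of-state residence (+15%): $75099.60 × 1.15 = $86364.54.
Rounded to the nearest dollar: $86365.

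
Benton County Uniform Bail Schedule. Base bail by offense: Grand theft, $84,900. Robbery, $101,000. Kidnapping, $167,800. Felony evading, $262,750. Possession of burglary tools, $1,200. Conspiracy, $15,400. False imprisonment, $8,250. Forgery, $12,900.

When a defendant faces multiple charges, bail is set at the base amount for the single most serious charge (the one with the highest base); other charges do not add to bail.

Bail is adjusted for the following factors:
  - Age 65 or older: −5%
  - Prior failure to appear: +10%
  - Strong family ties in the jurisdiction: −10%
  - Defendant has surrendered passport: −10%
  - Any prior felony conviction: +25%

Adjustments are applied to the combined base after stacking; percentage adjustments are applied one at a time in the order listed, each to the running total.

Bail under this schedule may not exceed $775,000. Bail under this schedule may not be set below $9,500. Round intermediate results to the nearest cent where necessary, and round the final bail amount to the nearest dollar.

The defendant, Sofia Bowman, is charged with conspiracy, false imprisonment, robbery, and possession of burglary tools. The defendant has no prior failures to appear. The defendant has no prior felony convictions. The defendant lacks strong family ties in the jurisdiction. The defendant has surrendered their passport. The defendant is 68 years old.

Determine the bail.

Base amounts from the schedule: conspiracy $15,400; false imprisonment $8,250; robbery $101,000; possession of burglary tools $1,200.
Stacking rule: use the highest base only. Highest is robbery at $101,000. Combined base = $101,000.
Age 65 or older (−5%): $101,000 × 0.95 = $95,950.
Defendant has surrendered passport (−10%): $95,950 × 0.9 = $86,355.
$86,355 is within the $775,000 maximum.
$86,355 is at or above the $9,500 minimum.

$86,355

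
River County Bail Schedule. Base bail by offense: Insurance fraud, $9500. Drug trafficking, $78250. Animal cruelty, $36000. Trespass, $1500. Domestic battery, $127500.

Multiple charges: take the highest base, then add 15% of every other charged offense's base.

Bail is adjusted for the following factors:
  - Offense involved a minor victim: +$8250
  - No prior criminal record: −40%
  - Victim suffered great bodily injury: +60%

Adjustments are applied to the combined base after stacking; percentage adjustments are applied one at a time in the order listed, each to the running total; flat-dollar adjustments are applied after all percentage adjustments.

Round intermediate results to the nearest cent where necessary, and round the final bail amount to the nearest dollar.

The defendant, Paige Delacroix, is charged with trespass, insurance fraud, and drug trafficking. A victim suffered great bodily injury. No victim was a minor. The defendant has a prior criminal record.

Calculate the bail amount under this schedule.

Base amounts from the schedule: trespass $1500; insurance fraud $9500; drug trafficking $78250.
Stacking rule: highest base plus 15% of each additional charge. Highest is drug trafficking at $78250. Additional: $1500 × 15% = $225; $9500 × 15% = $1425. Combined base = $78250 + $1650 = $79900.
Victim suffered great bodily injury (+60%): $79900 × 1.6 = $127840.

$127840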